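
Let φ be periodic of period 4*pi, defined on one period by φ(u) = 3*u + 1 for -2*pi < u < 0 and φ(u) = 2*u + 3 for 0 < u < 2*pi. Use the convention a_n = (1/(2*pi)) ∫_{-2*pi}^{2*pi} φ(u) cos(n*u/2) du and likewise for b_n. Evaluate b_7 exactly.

b_7 = (1/(2*pi)) ∫_{-2*pi}^{2*pi} φ(u) sin(7*u/2) du.
Split the integral at the breakpoints.
Integrating by parts (boundary term plus one more integral), an antiderivative of (3*u + 1) sin(7*u/2) is -6*u*cos(7*u/2)/7 + 12*sin(7*u/2)/49 - 2*cos(7*u/2)/7; evaluating from -2*pi to 0: ∫_{-2*pi}^{0} (3*u + 1) sin(7*u/2) du = (-2/7) - (2/7 - 12*pi/7) = -4/7 + 12*pi/7.
Integrating by parts (boundary term plus one more integral), an antiderivative of (2*u + 3) sin(7*u/2) is -4*u*cos(7*u/2)/7 + 8*sin(7*u/2)/49 - 6*cos(7*u/2)/7; evaluating from 0 to 2*pi: ∫_{0}^{2*pi} (2*u + 3) sin(7*u/2) du = (6/7 + 8*pi/7) - (-6/7) = 12/7 + 8*pi/7.
Summing the pieces and multiplying by (1/(2*pi)) gives b_7 = 2*(2 + 5*pi)/(7*pi).

2*(2 + 5*pi)/(7*pi)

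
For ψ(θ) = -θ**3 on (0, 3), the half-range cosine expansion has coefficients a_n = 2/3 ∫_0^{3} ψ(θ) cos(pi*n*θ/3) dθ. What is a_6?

-9/(2*pi**2)

a_6 = 2/3 ∫_0^{3} (-θ**3) cos(2*pi*θ) dθ.
Integrating by parts three times (tabular method), an antiderivative of (-θ**3) cos(2*pi*θ) is -θ**3*sin(2*pi*θ)/(2*pi) - 3*θ**2*cos(2*pi*θ)/(4*pi**2) + 3*θ*sin(2*pi*θ)/(4*pi**3) + 3*cos(2*pi*θ)/(8*pi**4); evaluating from 0 to 3: ∫_{0}^{3} (-θ**3) cos(2*pi*θ) dθ = (3*(1 - 18*pi**2)/(8*pi**4)) - (3/(8*pi**4)) = -27/(4*pi**2).
Hence a_6 = (2/3)·(-27/(4*pi**2)) = -9/(2*pi**2).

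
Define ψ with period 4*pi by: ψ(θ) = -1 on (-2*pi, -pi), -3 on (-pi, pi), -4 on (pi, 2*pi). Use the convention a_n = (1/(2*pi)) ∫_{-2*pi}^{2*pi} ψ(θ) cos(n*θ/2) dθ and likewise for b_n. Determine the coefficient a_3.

a_3 = (1/(2*pi)) ∫_{-2*pi}^{2*pi} ψ(θ) cos(3*θ/2) dθ.
Split the integral at the breakpoints.
Directly, an antiderivative of (-1) cos(3*θ/2) is -2*sin(3*θ/2)/3; evaluating from -2*pi to -pi: ∫_{-2*pi}^{-pi} (-1) cos(3*θ/2) dθ = (-2/3) - (0) = -2/3.
Directly, an antiderivative of (-3) cos(3*θ/2) is -2*sin(3*θ/2); evaluating from -pi to pi: ∫_{-pi}^{pi} (-3) cos(3*θ/2) dθ = (2) - (-2) = 4.
Directly, an antiderivative of (-4) cos(3*θ/2) is -8*sin(3*θ/2)/3; evaluating from pi to 2*pi: ∫_{pi}^{2*pi} (-4) cos(3*θ/2) dθ = (0) - (8/3) = -8/3.
Summing the pieces and multiplying by (1/(2*pi)) gives a_3 = 1/(3*pi).

1/(3*pi)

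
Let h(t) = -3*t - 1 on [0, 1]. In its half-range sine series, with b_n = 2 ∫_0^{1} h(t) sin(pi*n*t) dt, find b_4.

b_4 = 2 ∫_0^{1} (-3*t - 1) sin(4*pi*t) dt.
Integrating by parts (boundary term plus one more integral), an antiderivative of (-3*t - 1) sin(4*pi*t) is 3*t*cos(4*pi*t)/(4*pi) - 3*sin(4*pi*t)/(16*pi**2) + cos(4*pi*t)/(4*pi); evaluating from 0 to 1: ∫_{0}^{1} (-3*t - 1) sin(4*pi*t) dt = (1/pi) - (1/(4*pi)) = 3/(4*pi).
Hence b_4 = 2·(3/(4*pi)) = 3/(2*pi).

3/(2*pi)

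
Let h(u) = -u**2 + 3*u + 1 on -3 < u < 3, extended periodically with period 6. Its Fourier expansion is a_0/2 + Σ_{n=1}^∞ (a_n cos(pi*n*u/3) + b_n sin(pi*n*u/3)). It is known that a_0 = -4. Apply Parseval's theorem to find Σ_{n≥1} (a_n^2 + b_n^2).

Parseval: a_0^2/2 + Σ_{n≥1} (a_n^2+b_n^2) = 1/3 ∫_{-3}^{3} h(u)^2 du = 382/5.
Subtract a_0^2/2 = 8: Σ (a_n^2+b_n^2) = 342/5.

342/5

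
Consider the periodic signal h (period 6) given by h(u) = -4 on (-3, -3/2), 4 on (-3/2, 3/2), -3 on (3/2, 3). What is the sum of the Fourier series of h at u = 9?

u = 9 differs from u = 3 by 1 full period(s), and the series is 6-periodic.
At u = 3 the one-sided limits are h(3^-) = -3 and h(3^+) = -4.
By Dirichlet's theorem the series converges to their average, [(-3) + (-4)]/2 = -7/2.

-7/2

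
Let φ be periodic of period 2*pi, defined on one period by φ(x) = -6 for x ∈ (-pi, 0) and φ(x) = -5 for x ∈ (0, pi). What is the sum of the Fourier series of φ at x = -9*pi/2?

-6

x = -9*pi/2 differs from x = -pi/2 by -2 full period(s), and the series is 2*pi-periodic.
φ is continuous at x = -pi/2 with value -6, so the series converges to -6 there.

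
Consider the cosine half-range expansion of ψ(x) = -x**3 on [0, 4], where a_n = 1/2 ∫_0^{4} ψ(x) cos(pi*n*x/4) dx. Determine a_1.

384*(-4 + pi**2)/pi**4

a_1 = 1/2 ∫_0^{4} (-x**3) cos(pi*x/4) dx.
Integrating by parts three times (tabular method), an antiderivative of (-x**3) cos(pi*x/4) is -4*x**3*sin(pi*x/4)/pi - 48*x**2*cos(pi*x/4)/pi**2 + 384*x*sin(pi*x/4)/pi**3 + 1536*cos(pi*x/4)/pi**4; evaluating from 0 to 4: ∫_{0}^{4} (-x**3) cos(pi*x/4) dx = (768*(-2 + pi**2)/pi**4) - (1536/pi**4) = 768*(-4 + pi**2)/pi**4.
Hence a_1 = (1/2)·(768*(-4 + pi**2)/pi**4) = 384*(-4 + pi**2)/pi**4.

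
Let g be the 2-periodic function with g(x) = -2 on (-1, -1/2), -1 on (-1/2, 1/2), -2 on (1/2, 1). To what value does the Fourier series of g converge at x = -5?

x = -5 differs from x = -1 by -2 full period(s), and the series is 2-periodic.
g is continuous at x = -1 with value -2, so the series converges to -2 there.

-2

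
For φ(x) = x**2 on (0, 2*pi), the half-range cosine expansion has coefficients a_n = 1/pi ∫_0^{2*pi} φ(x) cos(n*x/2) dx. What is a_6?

4/9

a_6 = 1/pi ∫_0^{2*pi} (x**2) cos(3*x) dx.
Integrating by parts twice (tabular method), an antiderivative of (x**2) cos(3*x) is x**2*sin(3*x)/3 + 2*x*cos(3*x)/9 - 2*sin(3*x)/27; evaluating from 0 to 2*pi: ∫_{0}^{2*pi} (x**2) cos(3*x) dx = (4*pi/9) - (0) = 4*pi/9.
Hence a_6 = (1/pi)·(4*pi/9) = 4/9.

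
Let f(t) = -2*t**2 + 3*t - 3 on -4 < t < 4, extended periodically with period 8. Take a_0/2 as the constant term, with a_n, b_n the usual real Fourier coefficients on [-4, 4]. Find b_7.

b_7 = 1/4 ∫_{-4}^{4} f(t) sin(7*pi*t/4) dt.
Integrating by parts twice (tabular method), an antiderivative of (-2*t**2 + 3*t - 3) sin(7*pi*t/4) is 8*t**2*cos(7*pi*t/4)/(7*pi) - 64*t*sin(7*pi*t/4)/(49*pi**2) - 12*t*cos(7*pi*t/4)/(7*pi) + 48*sin(7*pi*t/4)/(49*pi**2) - 256*cos(7*pi*t/4)/(343*pi**3) + 12*cos(7*pi*t/4)/(7*pi); evaluating from -4 to 4: ∫_{-4}^{4} (-2*t**2 + 3*t - 3) sin(7*pi*t/4) dt = (4*(64 - 1127*pi**2)/(343*pi**3)) - (4*(64 - 2303*pi**2)/(343*pi**3)) = 96/(7*pi).
Hence b_7 = (1/4)·(96/(7*pi)) = 24/(7*pi).

24/(7*pi)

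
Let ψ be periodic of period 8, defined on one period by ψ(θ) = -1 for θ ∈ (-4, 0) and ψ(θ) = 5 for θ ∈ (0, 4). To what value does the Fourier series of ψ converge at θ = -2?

ψ is continuous at θ = -2 with value -1, so the series converges to -1 there.

-1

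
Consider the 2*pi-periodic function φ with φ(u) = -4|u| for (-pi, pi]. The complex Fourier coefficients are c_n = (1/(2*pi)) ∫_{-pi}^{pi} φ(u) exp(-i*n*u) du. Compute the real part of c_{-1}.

8/pi

Since φ is real-valued, Re(c_{-1}) = (1/(2*pi)) ∫_{-pi}^{pi} φ(u) cos(-u) du = a_{1}/2.
φ is even and cos(-u) is even, so the integrand is even: ∫_{-pi}^{pi} φ(u) cos(-u) du = 2∫_0^{pi} φ(u) cos(-u) du.
Integrating by parts (boundary term plus one more integral), an antiderivative of (-4*u) cos(-u) is -4*u*sin(u) - 4*cos(u); evaluating from 0 to pi: ∫_{0}^{pi} (-4*u) cos(-u) du = (4) - (-4) = 8.
So ∫_{-pi}^{pi} φ(u) cos(-u) du = 16.
Hence Re(c_{-1}) = (1/(2*pi))·(16) = 8/pi.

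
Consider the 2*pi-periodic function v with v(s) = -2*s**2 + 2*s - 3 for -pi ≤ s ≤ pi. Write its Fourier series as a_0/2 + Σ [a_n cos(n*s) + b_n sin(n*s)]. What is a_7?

a_7 = 1/pi ∫_{-pi}^{pi} v(s) cos(7*s) ds.
Integrating by parts twice (tabular method), an antiderivative of (-2*s**2 + 2*s - 3) cos(7*s) is -2*s**2*sin(7*s)/7 + 2*s*sin(7*s)/7 - 4*s*cos(7*s)/49 - 143*sin(7*s)/343 + 2*cos(7*s)/49; evaluating from -pi to pi: ∫_{-pi}^{pi} (-2*s**2 + 2*s - 3) cos(7*s) ds = (-2/49 + 4*pi/49) - (-4*pi/49 - 2/49) = 8*pi/49.
Hence a_7 = (1/pi)·(8*pi/49) = 8/49.

8/49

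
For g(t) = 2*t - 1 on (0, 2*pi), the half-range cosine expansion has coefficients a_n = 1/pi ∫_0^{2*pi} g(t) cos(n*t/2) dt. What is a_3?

-16/(9*pi)

a_3 = 1/pi ∫_0^{2*pi} (2*t - 1) cos(3*t/2) dt.
Integrating by parts (boundary term plus one more integral), an antiderivative of (2*t - 1) cos(3*t/2) is 4*t*sin(3*t/2)/3 - 2*sin(3*t/2)/3 + 8*cos(3*t/2)/9; evaluating from 0 to 2*pi: ∫_{0}^{2*pi} (2*t - 1) cos(3*t/2) dt = (-8/9) - (8/9) = -16/9.
Hence a_3 = (1/pi)·(-16/9) = -16/(9*pi).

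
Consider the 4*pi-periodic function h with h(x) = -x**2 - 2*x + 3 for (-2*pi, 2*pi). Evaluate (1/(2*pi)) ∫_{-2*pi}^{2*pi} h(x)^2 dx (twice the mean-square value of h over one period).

(1/(2*pi)) ∫_{-2*pi}^{2*pi} h(x)^2 dx = (1/(2*pi)) · (4*pi*(-40*pi**2 + 135 + 48*pi**4)/15) = -16*pi**2/3 + 18 + 32*pi**4/5.

-16*pi**2/3 + 18 + 32*pi**4/5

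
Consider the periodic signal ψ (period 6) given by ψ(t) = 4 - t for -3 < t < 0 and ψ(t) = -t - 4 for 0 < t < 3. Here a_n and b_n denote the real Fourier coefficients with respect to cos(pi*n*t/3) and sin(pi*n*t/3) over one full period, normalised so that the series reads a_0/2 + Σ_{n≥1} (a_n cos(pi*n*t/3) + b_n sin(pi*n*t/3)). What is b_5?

b_5 = 1/3 ∫_{-3}^{3} ψ(t) sin(5*pi*t/3) dt.
ψ is odd and sin(5*pi*t/3) is odd, so the integrand is even and b_5 = 2/3 ∫_0^{3} ψ(t) sin(5*pi*t/3) dt.
Integrating by parts (boundary term plus one more integral), an antiderivative of (-t - 4) sin(5*pi*t/3) is 3*t*cos(5*pi*t/3)/(5*pi) - 9*sin(5*pi*t/3)/(25*pi**2) + 12*cos(5*pi*t/3)/(5*pi); evaluating from 0 to 3: ∫_{0}^{3} (-t - 4) sin(5*pi*t/3) dt = (-21/(5*pi)) - (12/(5*pi)) = -33/(5*pi).
Hence b_5 = (2/3)·(-33/(5*pi)) = -22/(5*pi).

-22/(5*pi)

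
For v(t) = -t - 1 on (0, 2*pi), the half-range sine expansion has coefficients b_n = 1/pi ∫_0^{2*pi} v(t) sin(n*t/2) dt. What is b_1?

b_1 = 1/pi ∫_0^{2*pi} (-t - 1) sin(t/2) dt.
Integrating by parts (boundary term plus one more integral), an antiderivative of (-t - 1) sin(t/2) is 2*t*cos(t/2) - 4*sin(t/2) + 2*cos(t/2); evaluating from 0 to 2*pi: ∫_{0}^{2*pi} (-t - 1) sin(t/2) dt = (-4*pi - 2) - (2) = -4*pi - 4.
Hence b_1 = (1/pi)·(-4*pi - 4) = -4 - 4/pi.

-4 - 4/pi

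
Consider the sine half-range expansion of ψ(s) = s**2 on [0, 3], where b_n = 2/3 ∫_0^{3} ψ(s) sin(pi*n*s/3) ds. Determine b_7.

18*(-4 + 49*pi**2)/(343*pi**3)

b_7 = 2/3 ∫_0^{3} (s**2) sin(7*pi*s/3) ds.
Integrating by parts twice (tabular method), an antiderivative of (s**2) sin(7*pi*s/3) is -3*s**2*cos(7*pi*s/3)/(7*pi) + 18*s*sin(7*pi*s/3)/(49*pi**2) + 54*cos(7*pi*s/3)/(343*pi**3); evaluating from 0 to 3: ∫_{0}^{3} (s**2) sin(7*pi*s/3) ds = (27*(-2 + 49*pi**2)/(343*pi**3)) - (54/(343*pi**3)) = 27*(-4 + 49*pi**2)/(343*pi**3).
Hence b_7 = (2/3)·(27*(-4 + 49*pi**2)/(343*pi**3)) = 18*(-4 + 49*pi**2)/(343*pi**3).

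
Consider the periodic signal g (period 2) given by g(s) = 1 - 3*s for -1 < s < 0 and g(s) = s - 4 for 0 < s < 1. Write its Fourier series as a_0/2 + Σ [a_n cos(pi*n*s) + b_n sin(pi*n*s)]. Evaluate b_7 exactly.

b_7 = ∫_{-1}^{1} g(s) sin(7*pi*s) ds.
Split the integral at the breakpoints.
Integrating by parts (boundary term plus one more integral), an antiderivative of (1 - 3*s) sin(7*pi*s) is 3*s*cos(7*pi*s)/(7*pi) - 3*sin(7*pi*s)/(49*pi**2) - cos(7*pi*s)/(7*pi); evaluating from -1 to 0: ∫_{-1}^{0} (1 - 3*s) sin(7*pi*s) ds = (-1/(7*pi)) - (4/(7*pi)) = -5/(7*pi).
Integrating by parts (boundary term plus one more integral), an antiderivative of (s - 4) sin(7*pi*s) is -s*cos(7*pi*s)/(7*pi) + sin(7*pi*s)/(49*pi**2) + 4*cos(7*pi*s)/(7*pi); evaluating from 0 to 1: ∫_{0}^{1} (s - 4) sin(7*pi*s) ds = (-3/(7*pi)) - (4/(7*pi)) = -1/pi.
Summing the pieces gives b_7 = -12/(7*pi).

-12/(7*pi)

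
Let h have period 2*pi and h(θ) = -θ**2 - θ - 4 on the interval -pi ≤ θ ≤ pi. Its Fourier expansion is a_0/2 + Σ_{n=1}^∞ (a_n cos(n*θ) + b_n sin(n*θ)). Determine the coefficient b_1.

-2

b_1 = 1/pi ∫_{-pi}^{pi} h(θ) sin(θ) dθ.
Integrating by parts twice (tabular method), an antiderivative of (-θ**2 - θ - 4) sin(θ) is θ**2*cos(θ) - 2*θ*sin(θ) + θ*cos(θ) - sin(θ) + 2*cos(θ); evaluating from -pi to pi: ∫_{-pi}^{pi} (-θ**2 - θ - 4) sin(θ) dθ = (-pi**2 - pi - 2) - (-pi**2 - 2 + pi) = -2*pi.
Hence b_1 = (1/pi)·(-2*pi) = -2.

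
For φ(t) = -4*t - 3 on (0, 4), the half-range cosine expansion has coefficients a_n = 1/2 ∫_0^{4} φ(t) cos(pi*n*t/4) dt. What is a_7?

64/(49*pi**2)

a_7 = 1/2 ∫_0^{4} (-4*t - 3) cos(7*pi*t/4) dt.
Integrating by parts (boundary term plus one more integral), an antiderivative of (-4*t - 3) cos(7*pi*t/4) is -16*t*sin(7*pi*t/4)/(7*pi) - 12*sin(7*pi*t/4)/(7*pi) - 64*cos(7*pi*t/4)/(49*pi**2); evaluating from 0 to 4: ∫_{0}^{4} (-4*t - 3) cos(7*pi*t/4) dt = (64/(49*pi**2)) - (-64/(49*pi**2)) = 128/(49*pi**2).
Hence a_7 = (1/2)·(128/(49*pi**2)) = 64/(49*pi**2).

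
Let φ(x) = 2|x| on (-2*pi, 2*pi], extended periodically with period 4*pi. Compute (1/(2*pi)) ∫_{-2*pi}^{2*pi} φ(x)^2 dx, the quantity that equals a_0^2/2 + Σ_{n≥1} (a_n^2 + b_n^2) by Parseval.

32*pi**2/3

(1/(2*pi)) ∫_{-2*pi}^{2*pi} φ(x)^2 dx = (1/(2*pi)) · (64*pi**3/3) = 32*pi**2/3.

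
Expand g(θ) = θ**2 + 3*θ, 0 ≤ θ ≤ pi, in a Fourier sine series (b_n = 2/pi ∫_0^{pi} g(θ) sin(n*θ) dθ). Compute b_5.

2*(-4 + 75*pi + 25*pi**2)/(125*pi)

b_5 = 2/pi ∫_0^{pi} (θ**2 + 3*θ) sin(5*θ) dθ.
Integrating by parts twice (tabular method), an antiderivative of (θ**2 + 3*θ) sin(5*θ) is -θ**2*cos(5*θ)/5 + 2*θ*sin(5*θ)/25 - 3*θ*cos(5*θ)/5 + 3*sin(5*θ)/25 + 2*cos(5*θ)/125; evaluating from 0 to pi: ∫_{0}^{pi} (θ**2 + 3*θ) sin(5*θ) dθ = (-2/125 + 3*pi/5 + pi**2/5) - (2/125) = -4/125 + 3*pi/5 + pi**2/5.
Hence b_5 = (2/pi)·(-4/125 + 3*pi/5 + pi**2/5) = 2*(-4 + 75*pi + 25*pi**2)/(125*pi).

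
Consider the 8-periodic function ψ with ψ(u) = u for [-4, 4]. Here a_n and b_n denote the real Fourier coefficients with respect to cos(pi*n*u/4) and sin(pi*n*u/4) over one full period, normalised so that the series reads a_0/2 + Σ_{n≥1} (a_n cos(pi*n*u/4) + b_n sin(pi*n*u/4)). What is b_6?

b_6 = 1/4 ∫_{-4}^{4} ψ(u) sin(3*pi*u/2) du.
ψ is odd and sin(3*pi*u/2) is odd, so the integrand is even and b_6 = 1/2 ∫_0^{4} ψ(u) sin(3*pi*u/2) du.
Integrating by parts (boundary term plus one more integral), an antiderivative of (u) sin(3*pi*u/2) is -2*u*cos(3*pi*u/2)/(3*pi) + 4*sin(3*pi*u/2)/(9*pi**2); evaluating from 0 to 4: ∫_{0}^{4} (u) sin(3*pi*u/2) du = (-8/(3*pi)) - (0) = -8/(3*pi).
Hence b_6 = (1/2)·(-8/(3*pi)) = -4/(3*pi).

-4/(3*pi)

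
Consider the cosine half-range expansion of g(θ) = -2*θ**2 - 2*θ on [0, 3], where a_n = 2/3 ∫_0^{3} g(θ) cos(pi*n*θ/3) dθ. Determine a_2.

a_2 = 2/3 ∫_0^{3} (-2*θ**2 - 2*θ) cos(2*pi*θ/3) dθ.
Integrating by parts twice (tabular method), an antiderivative of (-2*θ**2 - 2*θ) cos(2*pi*θ/3) is -3*θ**2*sin(2*pi*θ/3)/pi - 3*θ*sin(2*pi*θ/3)/pi - 9*θ*cos(2*pi*θ/3)/pi**2 + 27*sin(2*pi*θ/3)/(2*pi**3) - 9*cos(2*pi*θ/3)/(2*pi**2); evaluating from 0 to 3: ∫_{0}^{3} (-2*θ**2 - 2*θ) cos(2*pi*θ/3) dθ = (-63/(2*pi**2)) - (-9/(2*pi**2)) = -27/pi**2.
Hence a_2 = (2/3)·(-27/pi**2) = -18/pi**2.

-18/pi**2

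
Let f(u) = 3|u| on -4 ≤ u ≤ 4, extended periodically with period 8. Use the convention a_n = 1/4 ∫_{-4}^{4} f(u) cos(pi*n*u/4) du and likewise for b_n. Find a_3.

a_3 = 1/4 ∫_{-4}^{4} f(u) cos(3*pi*u/4) du.
f is even and cos(3*pi*u/4) is even, so the integrand is even and a_3 = 1/2 ∫_0^{4} f(u) cos(3*pi*u/4) du.
Integrating by parts (boundary term plus one more integral), an antiderivative of (3*u) cos(3*pi*u/4) is 4*u*sin(3*pi*u/4)/pi + 16*cos(3*pi*u/4)/(3*pi**2); evaluating from 0 to 4: ∫_{0}^{4} (3*u) cos(3*pi*u/4) du = (-16/(3*pi**2)) - (16/(3*pi**2)) = -32/(3*pi**2).
Hence a_3 = (1/2)·(-32/(3*pi**2)) = -16/(3*pi**2).

-16/(3*pi**2)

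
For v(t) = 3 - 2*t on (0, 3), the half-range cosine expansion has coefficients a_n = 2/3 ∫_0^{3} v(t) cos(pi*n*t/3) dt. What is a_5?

24/(25*pi**2)

a_5 = 2/3 ∫_0^{3} (3 - 2*t) cos(5*pi*t/3) dt.
Integrating by parts (boundary term plus one more integral), an antiderivative of (3 - 2*t) cos(5*pi*t/3) is -6*t*sin(5*pi*t/3)/(5*pi) + 9*sin(5*pi*t/3)/(5*pi) - 18*cos(5*pi*t/3)/(25*pi**2); evaluating from 0 to 3: ∫_{0}^{3} (3 - 2*t) cos(5*pi*t/3) dt = (18/(25*pi**2)) - (-18/(25*pi**2)) = 36/(25*pi**2).
Hence a_5 = (2/3)·(36/(25*pi**2)) = 24/(25*pi**2).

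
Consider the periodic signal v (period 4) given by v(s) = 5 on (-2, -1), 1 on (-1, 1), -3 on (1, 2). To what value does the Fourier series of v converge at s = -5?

3

s = -5 differs from s = -1 by -1 full period(s), and the series is 4-periodic.
At s = -1 the one-sided limits are v(-1^-) = 5 and v(-1^+) = 1.
By Dirichlet's theorem the series converges to their average, [(5) + (1)]/2 = 3.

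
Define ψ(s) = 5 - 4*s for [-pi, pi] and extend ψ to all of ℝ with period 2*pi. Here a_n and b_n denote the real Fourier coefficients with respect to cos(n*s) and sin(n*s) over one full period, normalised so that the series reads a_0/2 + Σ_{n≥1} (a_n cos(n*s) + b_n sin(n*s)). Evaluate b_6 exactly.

b_6 = 1/pi ∫_{-pi}^{pi} ψ(s) sin(6*s) ds.
Integrating by parts (boundary term plus one more integral), an antiderivative of (5 - 4*s) sin(6*s) is 2*s*cos(6*s)/3 - sin(6*s)/9 - 5*cos(6*s)/6; evaluating from -pi to pi: ∫_{-pi}^{pi} (5 - 4*s) sin(6*s) ds = (-5/6 + 2*pi/3) - (-2*pi/3 - 5/6) = 4*pi/3.
Hence b_6 = (1/pi)·(4*pi/3) = 4/3.

4/3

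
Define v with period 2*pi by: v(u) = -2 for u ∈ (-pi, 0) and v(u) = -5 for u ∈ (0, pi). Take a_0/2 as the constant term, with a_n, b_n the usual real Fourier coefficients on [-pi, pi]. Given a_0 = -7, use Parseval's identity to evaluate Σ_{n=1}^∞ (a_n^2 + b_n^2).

9/2

Parseval: a_0^2/2 + Σ_{n≥1} (a_n^2+b_n^2) = 1/pi ∫_{-pi}^{pi} v(u)^2 du = 29.
Subtract a_0^2/2 = 49/2: Σ (a_n^2+b_n^2) = 9/2.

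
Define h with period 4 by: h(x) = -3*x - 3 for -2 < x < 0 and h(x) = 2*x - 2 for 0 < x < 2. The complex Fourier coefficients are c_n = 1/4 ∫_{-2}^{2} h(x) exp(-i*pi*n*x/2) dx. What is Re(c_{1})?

Since h is real-valued, Re(c_{1}) = 1/4 ∫_{-2}^{2} h(x) cos(pi*x/2) dx = a_{1}/2.
Split the integral at the breakpoints.
Integrating by parts (boundary term plus one more integral), an antiderivative of (-3*x - 3) cos(pi*x/2) is -6*x*sin(pi*x/2)/pi - 6*sin(pi*x/2)/pi - 12*cos(pi*x/2)/pi**2; evaluating from -2 to 0: ∫_{-2}^{0} (-3*x - 3) cos(pi*x/2) dx = (-12/pi**2) - (12/pi**2) = -24/pi**2.
Integrating by parts (boundary term plus one more integral), an antiderivative of (2*x - 2) cos(pi*x/2) is 4*x*sin(pi*x/2)/pi - 4*sin(pi*x/2)/pi + 8*cos(pi*x/2)/pi**2; evaluating from 0 to 2: ∫_{0}^{2} (2*x - 2) cos(pi*x/2) dx = (-8/pi**2) - (8/pi**2) = -16/pi**2.
So ∫_{-2}^{2} h(x) cos(pi*x/2) dx = -40/pi**2.
Hence Re(c_{1}) = (1/4)·(-40/pi**2) = -10/pi**2.

-10/pi**2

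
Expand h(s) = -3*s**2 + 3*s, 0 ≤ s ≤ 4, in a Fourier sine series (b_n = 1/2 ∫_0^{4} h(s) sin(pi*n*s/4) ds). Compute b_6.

b_6 = 1/2 ∫_0^{4} (-3*s**2 + 3*s) sin(3*pi*s/2) ds.
Integrating by parts twice (tabular method), an antiderivative of (-3*s**2 + 3*s) sin(3*pi*s/2) is 2*s**2*cos(3*pi*s/2)/pi - 8*s*sin(3*pi*s/2)/(3*pi**2) - 2*s*cos(3*pi*s/2)/pi + 4*sin(3*pi*s/2)/(3*pi**2) - 16*cos(3*pi*s/2)/(9*pi**3); evaluating from 0 to 4: ∫_{0}^{4} (-3*s**2 + 3*s) sin(3*pi*s/2) ds = (-16/(9*pi**3) + 24/pi) - (-16/(9*pi**3)) = 24/pi.
Hence b_6 = (1/2)·(24/pi) = 12/pi.

12/pi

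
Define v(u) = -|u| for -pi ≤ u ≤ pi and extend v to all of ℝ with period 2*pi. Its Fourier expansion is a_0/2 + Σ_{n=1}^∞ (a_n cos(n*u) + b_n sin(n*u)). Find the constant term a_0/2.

a_0 = 1/pi ∫_{-pi}^{pi} v(u) du = 1/pi · (-pi**2) = -pi.
So the constant term a_0/2 = -pi/2.

-pi/2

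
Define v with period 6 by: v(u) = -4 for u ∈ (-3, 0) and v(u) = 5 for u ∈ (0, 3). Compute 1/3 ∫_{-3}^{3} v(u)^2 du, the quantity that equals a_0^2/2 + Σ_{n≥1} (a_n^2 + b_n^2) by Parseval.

41

1/3 ∫_{-3}^{3} v(u)^2 du = 1/3 · (123) = 41.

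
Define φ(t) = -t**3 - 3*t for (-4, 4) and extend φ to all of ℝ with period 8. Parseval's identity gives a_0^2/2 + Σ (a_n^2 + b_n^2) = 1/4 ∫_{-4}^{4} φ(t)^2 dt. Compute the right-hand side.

1/4 ∫_{-4}^{4} φ(t)^2 dt = 1/4 · (263296/35) = 65824/35.

65824/35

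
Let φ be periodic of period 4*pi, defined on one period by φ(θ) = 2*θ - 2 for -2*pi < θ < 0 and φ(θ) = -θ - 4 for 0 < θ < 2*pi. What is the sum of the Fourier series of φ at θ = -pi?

φ is continuous at θ = -pi with value -2*pi - 2, so the series converges to -2*pi - 2 there.

-2*pi - 2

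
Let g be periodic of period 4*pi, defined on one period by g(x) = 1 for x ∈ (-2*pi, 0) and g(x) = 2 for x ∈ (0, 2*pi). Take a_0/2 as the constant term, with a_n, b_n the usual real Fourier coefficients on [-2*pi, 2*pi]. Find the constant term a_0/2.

a_0 = (1/(2*pi)) ∫_{-2*pi}^{2*pi} g(x) dx = (1/(2*pi)) · (6*pi) = 3.
So the constant term a_0/2 = 3/2.

3/2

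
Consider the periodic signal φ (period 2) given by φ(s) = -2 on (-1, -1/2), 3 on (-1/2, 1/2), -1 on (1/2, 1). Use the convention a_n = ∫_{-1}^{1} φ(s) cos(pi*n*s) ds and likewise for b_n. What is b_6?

b_6 = ∫_{-1}^{1} φ(s) sin(6*pi*s) ds.
Split the integral at the breakpoints.
Directly, an antiderivative of (-2) sin(6*pi*s) is cos(6*pi*s)/(3*pi); evaluating from -1 to -1/2: ∫_{-1}^{-1/2} (-2) sin(6*pi*s) ds = (-1/(3*pi)) - (1/(3*pi)) = -2/(3*pi).
Directly, an antiderivative of (3) sin(6*pi*s) is -cos(6*pi*s)/(2*pi); evaluating from -1/2 to 1/2: ∫_{-1/2}^{1/2} (3) sin(6*pi*s) ds = (1/(2*pi)) - (1/(2*pi)) = 0.
Directly, an antiderivative of (-1) sin(6*pi*s) is cos(6*pi*s)/(6*pi); evaluating from 1/2 to 1: ∫_{1/2}^{1} (-1) sin(6*pi*s) ds = (1/(6*pi)) - (-1/(6*pi)) = 1/(3*pi).
Summing the pieces gives b_6 = -1/(3*pi).

-1/(3*pi)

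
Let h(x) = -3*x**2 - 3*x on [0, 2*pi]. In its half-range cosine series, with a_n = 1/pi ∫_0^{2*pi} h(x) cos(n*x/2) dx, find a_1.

24/pi + 48

a_1 = 1/pi ∫_0^{2*pi} (-3*x**2 - 3*x) cos(x/2) dx.
Integrating by parts twice (tabular method), an antiderivative of (-3*x**2 - 3*x) cos(x/2) is -6*x**2*sin(x/2) - 6*x*sin(x/2) - 24*x*cos(x/2) + 48*sin(x/2) - 12*cos(x/2); evaluating from 0 to 2*pi: ∫_{0}^{2*pi} (-3*x**2 - 3*x) cos(x/2) dx = (12 + 48*pi) - (-12) = 24 + 48*pi.
Hence a_1 = (1/pi)·(24 + 48*pi) = 24/pi + 48.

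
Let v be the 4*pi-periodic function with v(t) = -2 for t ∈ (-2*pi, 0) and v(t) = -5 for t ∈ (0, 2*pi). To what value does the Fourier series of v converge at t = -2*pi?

t = -2*pi differs from t = 2*pi by -1 full period(s), and the series is 4*pi-periodic.
At t = 2*pi the one-sided limits are v(2*pi^-) = -5 and v(2*pi^+) = -2.
By Dirichlet's theorem the series converges to their average, [(-5) + (-2)]/2 = -7/2.

-7/2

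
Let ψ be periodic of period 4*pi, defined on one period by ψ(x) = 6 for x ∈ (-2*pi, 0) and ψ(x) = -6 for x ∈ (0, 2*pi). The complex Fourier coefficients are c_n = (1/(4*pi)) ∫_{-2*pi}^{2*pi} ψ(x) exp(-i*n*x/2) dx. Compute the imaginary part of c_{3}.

Since ψ is real-valued, Im(c_{3}) = -(1/(4*pi)) ∫_{-2*pi}^{2*pi} ψ(x) sin(3*x/2) dx = -b_{3}/2.
ψ is odd and sin(3*x/2) is odd, so the integrand is even: ∫_{-2*pi}^{2*pi} ψ(x) sin(3*x/2) dx = 2∫_0^{2*pi} ψ(x) sin(3*x/2) dx.
Directly, an antiderivative of (-6) sin(3*x/2) is 4*cos(3*x/2); evaluating from 0 to 2*pi: ∫_{0}^{2*pi} (-6) sin(3*x/2) dx = (-4) - (4) = -8.
So ∫_{-2*pi}^{2*pi} ψ(x) sin(3*x/2) dx = -16.
Hence Im(c_{3}) = (-1/(4*pi))·(-16) = 4/pi.

4/pi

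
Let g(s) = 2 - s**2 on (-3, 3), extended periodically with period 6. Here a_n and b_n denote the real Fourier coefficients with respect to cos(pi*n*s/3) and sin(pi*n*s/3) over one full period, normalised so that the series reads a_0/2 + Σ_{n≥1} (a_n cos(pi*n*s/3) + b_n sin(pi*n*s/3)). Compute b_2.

0

b_2 = 1/3 ∫_{-3}^{3} g(s) sin(2*pi*s/3) ds.
g is even and sin(2*pi*s/3) is odd, so the integrand is odd over a symmetric interval and the integral vanishes.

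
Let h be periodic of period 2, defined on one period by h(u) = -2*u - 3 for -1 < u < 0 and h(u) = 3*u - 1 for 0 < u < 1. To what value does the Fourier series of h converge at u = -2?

u = -2 differs from u = 0 by -1 full period(s), and the series is 2-periodic.
At u = 0 the one-sided limits are h(0^-) = -3 and h(0^+) = -1.
By Dirichlet's theorem the series converges to their average, [(-3) + (-1)]/2 = -2.

-2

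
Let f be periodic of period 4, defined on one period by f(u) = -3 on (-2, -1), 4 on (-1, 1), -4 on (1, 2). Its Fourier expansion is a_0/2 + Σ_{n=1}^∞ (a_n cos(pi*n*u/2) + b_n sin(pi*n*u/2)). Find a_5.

3/pi

a_5 = 1/2 ∫_{-2}^{2} f(u) cos(5*pi*u/2) du.
Split the integral at the breakpoints.
Directly, an antiderivative of (-3) cos(5*pi*u/2) is -6*sin(5*pi*u/2)/(5*pi); evaluating from -2 to -1: ∫_{-2}^{-1} (-3) cos(5*pi*u/2) du = (6/(5*pi)) - (0) = 6/(5*pi).
Directly, an antiderivative of (4) cos(5*pi*u/2) is 8*sin(5*pi*u/2)/(5*pi); evaluating from -1 to 1: ∫_{-1}^{1} (4) cos(5*pi*u/2) du = (8/(5*pi)) - (-8/(5*pi)) = 16/(5*pi).
Directly, an antiderivative of (-4) cos(5*pi*u/2) is -8*sin(5*pi*u/2)/(5*pi); evaluating from 1 to 2: ∫_{1}^{2} (-4) cos(5*pi*u/2) du = (0) - (-8/(5*pi)) = 8/(5*pi).
Summing the pieces and multiplying by (1/2) gives a_5 = 3/pi.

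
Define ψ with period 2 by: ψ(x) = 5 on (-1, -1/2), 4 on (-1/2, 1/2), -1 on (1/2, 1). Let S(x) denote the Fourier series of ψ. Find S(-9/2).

x = -9/2 differs from x = -1/2 by -2 full period(s), and the series is 2-periodic.
At x = -1/2 the one-sided limits are ψ(-1/2^-) = 5 and ψ(-1/2^+) = 4.
By Dirichlet's theorem the series converges to their average, [(5) + (4)]/2 = 9/2.

9/2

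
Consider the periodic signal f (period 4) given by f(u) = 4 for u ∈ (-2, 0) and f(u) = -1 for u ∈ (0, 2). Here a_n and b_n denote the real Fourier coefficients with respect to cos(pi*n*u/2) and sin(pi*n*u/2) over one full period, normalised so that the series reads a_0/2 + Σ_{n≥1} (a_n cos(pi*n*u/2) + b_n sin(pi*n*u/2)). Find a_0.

a_0 = 1/2 ∫_{-2}^{2} f(u) du = 1/2 · (6) = 3.

3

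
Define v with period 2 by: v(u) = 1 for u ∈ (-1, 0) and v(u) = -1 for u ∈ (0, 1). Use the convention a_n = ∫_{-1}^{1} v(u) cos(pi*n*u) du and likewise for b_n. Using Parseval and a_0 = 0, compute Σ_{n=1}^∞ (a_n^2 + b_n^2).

2

Parseval: a_0^2/2 + Σ_{n≥1} (a_n^2+b_n^2) = ∫_{-1}^{1} v(u)^2 du = 2.
Subtract a_0^2/2 = 0: Σ (a_n^2+b_n^2) = 2.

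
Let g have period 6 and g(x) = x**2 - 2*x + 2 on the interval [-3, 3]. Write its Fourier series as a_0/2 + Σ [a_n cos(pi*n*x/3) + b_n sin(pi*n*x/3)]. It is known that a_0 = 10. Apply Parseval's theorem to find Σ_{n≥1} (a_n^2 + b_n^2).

192/5

Parseval: a_0^2/2 + Σ_{n≥1} (a_n^2+b_n^2) = 1/3 ∫_{-3}^{3} g(x)^2 dx = 442/5.
Subtract a_0^2/2 = 50: Σ (a_n^2+b_n^2) = 192/5.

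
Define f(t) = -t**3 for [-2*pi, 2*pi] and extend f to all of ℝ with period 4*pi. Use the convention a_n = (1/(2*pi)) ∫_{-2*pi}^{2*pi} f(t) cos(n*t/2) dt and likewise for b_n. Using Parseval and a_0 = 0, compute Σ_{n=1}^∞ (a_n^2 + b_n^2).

Parseval: a_0^2/2 + Σ_{n≥1} (a_n^2+b_n^2) = (1/(2*pi)) ∫_{-2*pi}^{2*pi} f(t)^2 dt = 128*pi**6/7.
Subtract a_0^2/2 = 0: Σ (a_n^2+b_n^2) = 128*pi**6/7.

128*pi**6/7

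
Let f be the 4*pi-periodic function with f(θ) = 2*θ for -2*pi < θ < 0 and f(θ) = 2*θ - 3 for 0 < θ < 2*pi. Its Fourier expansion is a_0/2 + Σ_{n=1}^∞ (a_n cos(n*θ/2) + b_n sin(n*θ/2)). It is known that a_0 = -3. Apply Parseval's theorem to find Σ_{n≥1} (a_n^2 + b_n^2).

-12*pi + 9/2 + 32*pi**2/3

Parseval: a_0^2/2 + Σ_{n≥1} (a_n^2+b_n^2) = (1/(2*pi)) ∫_{-2*pi}^{2*pi} f(θ)^2 dθ = -12*pi + 9 + 32*pi**2/3.
Subtract a_0^2/2 = 9/2: Σ (a_n^2+b_n^2) = -12*pi + 9/2 + 32*pi**2/3.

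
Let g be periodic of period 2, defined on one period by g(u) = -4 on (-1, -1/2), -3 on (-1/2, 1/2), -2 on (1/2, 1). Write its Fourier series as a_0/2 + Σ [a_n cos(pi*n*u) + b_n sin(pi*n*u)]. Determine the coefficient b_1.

2/pi

b_1 = ∫_{-1}^{1} g(u) sin(pi*u) du.
Split the integral at the breakpoints.
Directly, an antiderivative of (-4) sin(pi*u) is 4*cos(pi*u)/pi; evaluating from -1 to -1/2: ∫_{-1}^{-1/2} (-4) sin(pi*u) du = (0) - (-4/pi) = 4/pi.
Directly, an antiderivative of (-3) sin(pi*u) is 3*cos(pi*u)/pi; evaluating from -1/2 to 1/2: ∫_{-1/2}^{1/2} (-3) sin(pi*u) du = (0) - (0) = 0.
Directly, an antiderivative of (-2) sin(pi*u) is 2*cos(pi*u)/pi; evaluating from 1/2 to 1: ∫_{1/2}^{1} (-2) sin(pi*u) du = (-2/pi) - (0) = -2/pi.
Summing the pieces gives b_1 = 2/pi.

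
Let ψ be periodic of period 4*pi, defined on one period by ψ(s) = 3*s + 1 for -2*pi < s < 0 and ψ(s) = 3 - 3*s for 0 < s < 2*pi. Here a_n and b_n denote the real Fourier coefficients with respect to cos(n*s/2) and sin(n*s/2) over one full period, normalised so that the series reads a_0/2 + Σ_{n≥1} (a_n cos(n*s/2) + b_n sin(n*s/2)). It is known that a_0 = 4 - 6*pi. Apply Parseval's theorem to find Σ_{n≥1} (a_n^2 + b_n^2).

Parseval: a_0^2/2 + Σ_{n≥1} (a_n^2+b_n^2) = (1/(2*pi)) ∫_{-2*pi}^{2*pi} ψ(s)^2 ds = -24*pi + 10 + 24*pi**2.
Subtract a_0^2/2 = 2*(2 - 3*pi)**2: Σ (a_n^2+b_n^2) = 2 + 6*pi**2.

2 + 6*pi**2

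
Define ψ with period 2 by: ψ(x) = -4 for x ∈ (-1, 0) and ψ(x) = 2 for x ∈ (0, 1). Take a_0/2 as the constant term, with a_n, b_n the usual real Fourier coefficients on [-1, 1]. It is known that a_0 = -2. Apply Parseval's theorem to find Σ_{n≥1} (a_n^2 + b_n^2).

18

Parseval: a_0^2/2 + Σ_{n≥1} (a_n^2+b_n^2) = ∫_{-1}^{1} ψ(x)^2 dx = 20.
Subtract a_0^2/2 = 2: Σ (a_n^2+b_n^2) = 18.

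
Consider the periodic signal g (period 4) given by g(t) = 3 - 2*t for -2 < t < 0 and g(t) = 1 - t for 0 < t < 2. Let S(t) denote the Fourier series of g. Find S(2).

At t = 2 the one-sided limits are g(2^-) = -1 and g(2^+) = 7.
By Dirichlet's theorem the series converges to their average, [(-1) + (7)]/2 = 3.

3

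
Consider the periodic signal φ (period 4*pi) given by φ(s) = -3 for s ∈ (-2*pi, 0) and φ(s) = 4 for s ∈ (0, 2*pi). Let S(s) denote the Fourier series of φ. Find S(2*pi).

At s = 2*pi the one-sided limits are φ(2*pi^-) = 4 and φ(2*pi^+) = -3.
By Dirichlet's theorem the series converges to their average, [(4) + (-3)]/2 = 1/2.

1/2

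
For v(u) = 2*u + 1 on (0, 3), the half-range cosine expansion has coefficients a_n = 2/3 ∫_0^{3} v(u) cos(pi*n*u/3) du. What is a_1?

-24/pi**2

a_1 = 2/3 ∫_0^{3} (2*u + 1) cos(pi*u/3) du.
Integrating by parts (boundary term plus one more integral), an antiderivative of (2*u + 1) cos(pi*u/3) is 6*u*sin(pi*u/3)/pi + 3*sin(pi*u/3)/pi + 18*cos(pi*u/3)/pi**2; evaluating from 0 to 3: ∫_{0}^{3} (2*u + 1) cos(pi*u/3) du = (-18/pi**2) - (18/pi**2) = -36/pi**2.
Hence a_1 = (2/3)·(-36/pi**2) = -24/pi**2.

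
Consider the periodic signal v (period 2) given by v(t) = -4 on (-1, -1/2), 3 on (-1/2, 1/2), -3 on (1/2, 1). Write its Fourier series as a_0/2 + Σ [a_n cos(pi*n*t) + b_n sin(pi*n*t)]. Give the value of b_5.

b_5 = ∫_{-1}^{1} v(t) sin(5*pi*t) dt.
Split the integral at the breakpoints.
Directly, an antiderivative of (-4) sin(5*pi*t) is 4*cos(5*pi*t)/(5*pi); evaluating from -1 to -1/2: ∫_{-1}^{-1/2} (-4) sin(5*pi*t) dt = (0) - (-4/(5*pi)) = 4/(5*pi).
Directly, an antiderivative of (3) sin(5*pi*t) is -3*cos(5*pi*t)/(5*pi); evaluating from -1/2 to 1/2: ∫_{-1/2}^{1/2} (3) sin(5*pi*t) dt = (0) - (0) = 0.
Directly, an antiderivative of (-3) sin(5*pi*t) is 3*cos(5*pi*t)/(5*pi); evaluating from 1/2 to 1: ∫_{1/2}^{1} (-3) sin(5*pi*t) dt = (-3/(5*pi)) - (0) = -3/(5*pi).
Summing the pieces gives b_5 = 1/(5*pi).

1/(5*pi)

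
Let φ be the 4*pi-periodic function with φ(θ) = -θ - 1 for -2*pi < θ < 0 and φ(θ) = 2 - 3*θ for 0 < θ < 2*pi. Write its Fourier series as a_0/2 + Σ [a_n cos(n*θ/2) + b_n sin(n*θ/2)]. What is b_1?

-8 + 6/pi

b_1 = (1/(2*pi)) ∫_{-2*pi}^{2*pi} φ(θ) sin(θ/2) dθ.
Split the integral at the breakpoints.
Integrating by parts (boundary term plus one more integral), an antiderivative of (-θ - 1) sin(θ/2) is 2*θ*cos(θ/2) - 4*sin(θ/2) + 2*cos(θ/2); evaluating from -2*pi to 0: ∫_{-2*pi}^{0} (-θ - 1) sin(θ/2) dθ = (2) - (-2 + 4*pi) = 4 - 4*pi.
Integrating by parts (boundary term plus one more integral), an antiderivative of (2 - 3*θ) sin(θ/2) is 6*θ*cos(θ/2) - 12*sin(θ/2) - 4*cos(θ/2); evaluating from 0 to 2*pi: ∫_{0}^{2*pi} (2 - 3*θ) sin(θ/2) dθ = (4 - 12*pi) - (-4) = 8 - 12*pi.
Summing the pieces and multiplying by (1/(2*pi)) gives b_1 = -8 + 6/pi.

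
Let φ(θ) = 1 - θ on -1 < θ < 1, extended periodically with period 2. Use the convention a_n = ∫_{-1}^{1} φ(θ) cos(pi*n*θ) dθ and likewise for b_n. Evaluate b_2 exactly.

b_2 = ∫_{-1}^{1} φ(θ) sin(2*pi*θ) dθ.
Integrating by parts (boundary term plus one more integral), an antiderivative of (1 - θ) sin(2*pi*θ) is θ*cos(2*pi*θ)/(2*pi) - sin(2*pi*θ)/(4*pi**2) - cos(2*pi*θ)/(2*pi); evaluating from -1 to 1: ∫_{-1}^{1} (1 - θ) sin(2*pi*θ) dθ = (0) - (-1/pi) = 1/pi.
Hence b_2 = 1/pi.

1/pi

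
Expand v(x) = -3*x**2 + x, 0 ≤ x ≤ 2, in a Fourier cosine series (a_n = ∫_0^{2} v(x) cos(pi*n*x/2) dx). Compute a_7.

a_7 = ∫_0^{2} (-3*x**2 + x) cos(7*pi*x/2) dx.
Integrating by parts twice (tabular method), an antiderivative of (-3*x**2 + x) cos(7*pi*x/2) is -6*x**2*sin(7*pi*x/2)/(7*pi) + 2*x*sin(7*pi*x/2)/(7*pi) - 24*x*cos(7*pi*x/2)/(49*pi**2) + 48*sin(7*pi*x/2)/(343*pi**3) + 4*cos(7*pi*x/2)/(49*pi**2); evaluating from 0 to 2: ∫_{0}^{2} (-3*x**2 + x) cos(7*pi*x/2) dx = (44/(49*pi**2)) - (4/(49*pi**2)) = 40/(49*pi**2).
Hence a_7 = 40/(49*pi**2).

40/(49*pi**2)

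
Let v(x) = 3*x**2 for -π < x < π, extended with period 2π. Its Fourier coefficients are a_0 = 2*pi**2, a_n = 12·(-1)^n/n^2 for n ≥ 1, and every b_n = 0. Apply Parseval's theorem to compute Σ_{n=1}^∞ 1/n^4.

pi**4/90

Parseval: a_0^2/2 + Σ a_n^2 = (1/π) ∫_{-π}^{π} v(x)^2 dx = 18*pi**4/5.
Subtract a_0^2/2 = 2*pi**4: Σ a_n^2 = 8*pi**4/5.
Since a_n^2 = 144/n^4, Σ 1/n^4 = pi**4/90.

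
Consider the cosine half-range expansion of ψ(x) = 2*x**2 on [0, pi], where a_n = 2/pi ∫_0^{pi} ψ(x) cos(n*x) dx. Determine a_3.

-8/9

a_3 = 2/pi ∫_0^{pi} (2*x**2) cos(3*x) dx.
Integrating by parts twice (tabular method), an antiderivative of (2*x**2) cos(3*x) is 2*x**2*sin(3*x)/3 + 4*x*cos(3*x)/9 - 4*sin(3*x)/27; evaluating from 0 to pi: ∫_{0}^{pi} (2*x**2) cos(3*x) dx = (-4*pi/9) - (0) = -4*pi/9.
Hence a_3 = (2/pi)·(-4*pi/9) = -8/9.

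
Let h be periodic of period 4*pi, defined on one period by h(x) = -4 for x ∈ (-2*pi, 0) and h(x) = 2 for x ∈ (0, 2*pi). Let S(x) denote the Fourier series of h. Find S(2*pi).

-1

At x = 2*pi the one-sided limits are h(2*pi^-) = 2 and h(2*pi^+) = -4.
By Dirichlet's theorem the series converges to their average, [(2) + (-4)]/2 = -1.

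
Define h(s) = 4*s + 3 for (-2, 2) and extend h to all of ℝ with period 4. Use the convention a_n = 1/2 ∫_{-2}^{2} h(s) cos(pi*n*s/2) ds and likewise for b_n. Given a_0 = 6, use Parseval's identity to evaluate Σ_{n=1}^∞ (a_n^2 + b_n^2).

128/3

Parseval: a_0^2/2 + Σ_{n≥1} (a_n^2+b_n^2) = 1/2 ∫_{-2}^{2} h(s)^2 ds = 182/3.
Subtract a_0^2/2 = 18: Σ (a_n^2+b_n^2) = 128/3.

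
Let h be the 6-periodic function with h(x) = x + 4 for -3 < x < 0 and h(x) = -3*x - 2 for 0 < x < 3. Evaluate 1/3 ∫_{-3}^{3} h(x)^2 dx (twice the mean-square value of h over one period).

56

1/3 ∫_{-3}^{3} h(x)^2 dx = 1/3 · (168) = 56.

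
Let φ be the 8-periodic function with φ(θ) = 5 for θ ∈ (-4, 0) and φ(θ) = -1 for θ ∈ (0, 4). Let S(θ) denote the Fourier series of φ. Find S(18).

-1

θ = 18 differs from θ = 2 by 2 full period(s), and the series is 8-periodic.
φ is continuous at θ = 2 with value -1, so the series converges to -1 there.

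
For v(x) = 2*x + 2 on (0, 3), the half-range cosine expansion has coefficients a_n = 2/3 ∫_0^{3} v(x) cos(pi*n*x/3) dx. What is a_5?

-24/(25*pi**2)

a_5 = 2/3 ∫_0^{3} (2*x + 2) cos(5*pi*x/3) dx.
Integrating by parts (boundary term plus one more integral), an antiderivative of (2*x + 2) cos(5*pi*x/3) is 6*x*sin(5*pi*x/3)/(5*pi) + 6*sin(5*pi*x/3)/(5*pi) + 18*cos(5*pi*x/3)/(25*pi**2); evaluating from 0 to 3: ∫_{0}^{3} (2*x + 2) cos(5*pi*x/3) dx = (-18/(25*pi**2)) - (18/(25*pi**2)) = -36/(25*pi**2).
Hence a_5 = (2/3)·(-36/(25*pi**2)) = -24/(25*pi**2).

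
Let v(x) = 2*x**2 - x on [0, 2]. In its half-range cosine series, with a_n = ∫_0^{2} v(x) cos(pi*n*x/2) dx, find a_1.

-24/pi**2

a_1 = ∫_0^{2} (2*x**2 - x) cos(pi*x/2) dx.
Integrating by parts twice (tabular method), an antiderivative of (2*x**2 - x) cos(pi*x/2) is 4*x**2*sin(pi*x/2)/pi - 2*x*sin(pi*x/2)/pi + 16*x*cos(pi*x/2)/pi**2 - 32*sin(pi*x/2)/pi**3 - 4*cos(pi*x/2)/pi**2; evaluating from 0 to 2: ∫_{0}^{2} (2*x**2 - x) cos(pi*x/2) dx = (-28/pi**2) - (-4/pi**2) = -24/pi**2.
Hence a_1 = -24/pi**2.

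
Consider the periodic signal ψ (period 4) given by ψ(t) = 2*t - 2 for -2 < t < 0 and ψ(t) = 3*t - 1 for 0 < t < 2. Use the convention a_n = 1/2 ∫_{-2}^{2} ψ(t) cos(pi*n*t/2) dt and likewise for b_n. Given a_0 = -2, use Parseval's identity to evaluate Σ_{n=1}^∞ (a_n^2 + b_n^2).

67/3

Parseval: a_0^2/2 + Σ_{n≥1} (a_n^2+b_n^2) = 1/2 ∫_{-2}^{2} ψ(t)^2 dt = 73/3.
Subtract a_0^2/2 = 2: Σ (a_n^2+b_n^2) = 67/3.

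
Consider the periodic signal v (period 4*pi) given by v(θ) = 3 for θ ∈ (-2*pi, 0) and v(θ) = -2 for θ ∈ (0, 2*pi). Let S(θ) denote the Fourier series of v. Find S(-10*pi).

θ = -10*pi differs from θ = -2*pi by -2 full period(s), and the series is 4*pi-periodic.
At θ = -2*pi the one-sided limits are v(-2*pi^-) = -2 and v(-2*pi^+) = 3.
By Dirichlet's theorem the series converges to their average, [(-2) + (3)]/2 = 1/2.

1/2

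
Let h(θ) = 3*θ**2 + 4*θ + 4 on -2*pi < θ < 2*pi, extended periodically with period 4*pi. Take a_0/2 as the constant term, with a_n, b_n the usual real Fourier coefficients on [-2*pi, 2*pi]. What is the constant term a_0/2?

4 + 4*pi**2

a_0 = (1/(2*pi)) ∫_{-2*pi}^{2*pi} h(θ) dθ = (1/(2*pi)) · (16*pi*(1 + pi**2)) = 8 + 8*pi**2.
So the constant term a_0/2 = 4 + 4*pi**2.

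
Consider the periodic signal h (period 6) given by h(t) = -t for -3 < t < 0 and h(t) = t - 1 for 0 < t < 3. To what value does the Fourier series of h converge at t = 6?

t = 6 differs from t = 0 by 1 full period(s), and the series is 6-periodic.
At t = 0 the one-sided limits are h(0^-) = 0 and h(0^+) = -1.
By Dirichlet's theorem the series converges to their average, [(0) + (-1)]/2 = -1/2.

-1/2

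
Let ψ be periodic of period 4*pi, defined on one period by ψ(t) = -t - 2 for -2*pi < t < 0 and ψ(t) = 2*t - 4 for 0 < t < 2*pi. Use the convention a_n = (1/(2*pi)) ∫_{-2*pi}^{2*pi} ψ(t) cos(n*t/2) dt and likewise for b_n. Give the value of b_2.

b_2 = (1/(2*pi)) ∫_{-2*pi}^{2*pi} ψ(t) sin(t) dt.
Split the integral at the breakpoints.
Integrating by parts (boundary term plus one more integral), an antiderivative of (-t - 2) sin(t) is t*cos(t) - sin(t) + 2*cos(t); evaluating from -2*pi to 0: ∫_{-2*pi}^{0} (-t - 2) sin(t) dt = (2) - (2 - 2*pi) = 2*pi.
Integrating by parts (boundary term plus one more integral), an antiderivative of (2*t - 4) sin(t) is -2*t*cos(t) + 2*sin(t) + 4*cos(t); evaluating from 0 to 2*pi: ∫_{0}^{2*pi} (2*t - 4) sin(t) dt = (4 - 4*pi) - (4) = -4*pi.
Summing the pieces and multiplying by (1/(2*pi)) gives b_2 = -1.

-1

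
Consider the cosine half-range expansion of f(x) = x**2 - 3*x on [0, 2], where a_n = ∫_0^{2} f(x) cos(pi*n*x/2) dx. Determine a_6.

a_6 = ∫_0^{2} (x**2 - 3*x) cos(3*pi*x) dx.
Integrating by parts twice (tabular method), an antiderivative of (x**2 - 3*x) cos(3*pi*x) is x**2*sin(3*pi*x)/(3*pi) - x*sin(3*pi*x)/pi + 2*x*cos(3*pi*x)/(9*pi**2) - 2*sin(3*pi*x)/(27*pi**3) - cos(3*pi*x)/(3*pi**2); evaluating from 0 to 2: ∫_{0}^{2} (x**2 - 3*x) cos(3*pi*x) dx = (1/(9*pi**2)) - (-1/(3*pi**2)) = 4/(9*pi**2).
Hence a_6 = 4/(9*pi**2).

4/(9*pi**2)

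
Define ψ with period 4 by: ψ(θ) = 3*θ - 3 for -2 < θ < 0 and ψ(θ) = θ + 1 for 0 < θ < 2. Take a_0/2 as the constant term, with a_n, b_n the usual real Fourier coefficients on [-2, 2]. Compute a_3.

a_3 = 1/2 ∫_{-2}^{2} ψ(θ) cos(3*pi*θ/2) dθ.
Split the integral at the breakpoints.
Integrating by parts (boundary term plus one more integral), an antiderivative of (3*θ - 3) cos(3*pi*θ/2) is 2*θ*sin(3*pi*θ/2)/pi - 2*sin(3*pi*θ/2)/pi + 4*cos(3*pi*θ/2)/(3*pi**2); evaluating from -2 to 0: ∫_{-2}^{0} (3*θ - 3) cos(3*pi*θ/2) dθ = (4/(3*pi**2)) - (-4/(3*pi**2)) = 8/(3*pi**2).
Integrating by parts (boundary term plus one more integral), an antiderivative of (θ + 1) cos(3*pi*θ/2) is 2*θ*sin(3*pi*θ/2)/(3*pi) + 2*sin(3*pi*θ/2)/(3*pi) + 4*cos(3*pi*θ/2)/(9*pi**2); evaluating from 0 to 2: ∫_{0}^{2} (θ + 1) cos(3*pi*θ/2) dθ = (-4/(9*pi**2)) - (4/(9*pi**2)) = -8/(9*pi**2).
Summing the pieces and multiplying by (1/2) gives a_3 = 8/(9*pi**2).

8/(9*pi**2)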